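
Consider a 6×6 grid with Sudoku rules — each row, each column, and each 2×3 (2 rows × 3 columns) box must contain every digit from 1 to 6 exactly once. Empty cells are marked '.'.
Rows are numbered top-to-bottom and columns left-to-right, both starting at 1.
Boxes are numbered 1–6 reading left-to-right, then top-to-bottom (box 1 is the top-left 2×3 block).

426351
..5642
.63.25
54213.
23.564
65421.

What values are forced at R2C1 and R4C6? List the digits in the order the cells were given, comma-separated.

3,6

For R2C1:
  Consider where 3 can go in box 1.
  R2C2 is out (column 2 already has a 3).
  So the only cell in box 1 that can hold 3 is R2C1.
  So R2C1 = 3.
For R4C6:
  Row 4 already contains {1, 2, 3, 4, 5}.
  Column 6 already contains {1, 2, 4, 5}.
  Its 2×3 block (box 4) already contains {1, 2, 3, 5}.
  The only value from 1–6 not eliminated is 6, so R4C6 = 6.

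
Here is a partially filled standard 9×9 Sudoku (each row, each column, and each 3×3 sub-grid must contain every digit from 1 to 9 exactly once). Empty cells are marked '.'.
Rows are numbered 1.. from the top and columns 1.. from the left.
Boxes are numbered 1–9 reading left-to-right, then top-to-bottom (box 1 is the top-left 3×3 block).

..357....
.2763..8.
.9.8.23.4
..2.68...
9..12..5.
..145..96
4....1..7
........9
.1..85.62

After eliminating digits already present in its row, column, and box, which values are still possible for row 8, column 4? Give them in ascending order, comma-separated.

2,3,7

Row 8 already contains {9}.
Column 4 already contains {1, 4, 5, 6, 8}.
Its 3×3 block (box 8) already contains {1, 5, 8}.
Removing those from 1–9 leaves {2, 3, 7} as the candidates for row 8, column 4.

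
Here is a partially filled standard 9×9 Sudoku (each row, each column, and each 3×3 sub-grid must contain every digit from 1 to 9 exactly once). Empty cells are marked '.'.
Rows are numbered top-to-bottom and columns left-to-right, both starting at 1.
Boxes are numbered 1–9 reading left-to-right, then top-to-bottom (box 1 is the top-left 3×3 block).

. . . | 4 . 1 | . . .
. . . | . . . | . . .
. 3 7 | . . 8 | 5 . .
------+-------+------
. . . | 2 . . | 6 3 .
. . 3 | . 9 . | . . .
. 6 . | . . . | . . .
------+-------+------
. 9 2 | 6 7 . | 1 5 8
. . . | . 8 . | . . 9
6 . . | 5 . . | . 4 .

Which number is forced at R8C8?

6

Cell R8C8 itself could take any of {2, 6, 7} by direct elimination.
Consider where 6 can go in box 9.
R8C7 is out (column 7 already has a 6).
R9C7 is out (row 9 already has a 6).
R9C9 is out (row 9 already has a 6).
So the only cell in box 9 that can hold 6 is R8C8.
Therefore R8C8 = 6.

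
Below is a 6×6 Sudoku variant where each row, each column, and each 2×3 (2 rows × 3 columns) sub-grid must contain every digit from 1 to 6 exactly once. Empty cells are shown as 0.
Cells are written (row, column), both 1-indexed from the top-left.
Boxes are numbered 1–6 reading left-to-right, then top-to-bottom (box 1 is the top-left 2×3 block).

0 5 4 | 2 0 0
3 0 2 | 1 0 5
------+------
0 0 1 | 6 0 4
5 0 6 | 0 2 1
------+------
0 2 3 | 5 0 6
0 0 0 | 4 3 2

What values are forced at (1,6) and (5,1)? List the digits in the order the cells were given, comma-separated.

For (1,6):
  Row 1 already contains {2, 4, 5}.
  Column 6 already contains {1, 2, 4, 5, 6}.
  Its 2×3 block (box 2) already contains {1, 2, 5}.
  The only value from 1–6 not eliminated is 3, so (1,6) = 3.
For (5,1):
  Consider where 4 can go in box 5.
  (6,1) is out (row 6 already has a 4).
  (6,2) is out (row 6 already has a 4).
  (6,3) is out (row 6 already has a 4).
  So the only cell in box 5 that can hold 4 is (5,1).
  So (5,1) = 4.

3,4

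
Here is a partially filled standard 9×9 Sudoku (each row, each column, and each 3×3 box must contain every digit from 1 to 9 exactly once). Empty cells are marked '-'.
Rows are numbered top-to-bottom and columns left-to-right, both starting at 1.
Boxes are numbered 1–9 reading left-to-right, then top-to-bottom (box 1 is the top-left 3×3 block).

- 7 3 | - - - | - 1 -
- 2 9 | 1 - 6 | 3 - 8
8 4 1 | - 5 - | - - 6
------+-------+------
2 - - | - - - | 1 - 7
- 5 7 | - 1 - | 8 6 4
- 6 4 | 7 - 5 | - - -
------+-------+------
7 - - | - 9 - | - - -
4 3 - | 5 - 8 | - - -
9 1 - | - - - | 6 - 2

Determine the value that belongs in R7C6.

1

Cell R7C6 itself could take any of {1, 2, 3, 4} by direct elimination.
Consider where 1 can go in column 6.
R1C6 is out (row 1 already has a 1).
R3C6 is out (row 3 already has a 1).
R4C6 is out (row 4 already has a 1).
R5C6 is out (row 5 already has a 1).
R9C6 is out (row 9 already has a 1).
So the only cell in column 6 that can hold 1 is R7C6.
Therefore R7C6 = 1.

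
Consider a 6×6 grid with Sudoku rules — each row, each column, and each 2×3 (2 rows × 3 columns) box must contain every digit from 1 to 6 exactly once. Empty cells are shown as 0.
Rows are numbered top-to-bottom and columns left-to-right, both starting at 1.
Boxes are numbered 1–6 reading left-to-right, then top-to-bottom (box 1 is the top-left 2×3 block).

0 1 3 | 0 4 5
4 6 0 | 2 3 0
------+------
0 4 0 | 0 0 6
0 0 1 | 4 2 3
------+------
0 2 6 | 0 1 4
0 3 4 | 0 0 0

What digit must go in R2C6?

1

Row 2 already contains {2, 3, 4, 6}.
Column 6 already contains {3, 4, 5, 6}.
Its 2×3 block (box 2) already contains {2, 3, 4, 5}.
The only value from 1–6 not eliminated is 1, so R2C6 = 1.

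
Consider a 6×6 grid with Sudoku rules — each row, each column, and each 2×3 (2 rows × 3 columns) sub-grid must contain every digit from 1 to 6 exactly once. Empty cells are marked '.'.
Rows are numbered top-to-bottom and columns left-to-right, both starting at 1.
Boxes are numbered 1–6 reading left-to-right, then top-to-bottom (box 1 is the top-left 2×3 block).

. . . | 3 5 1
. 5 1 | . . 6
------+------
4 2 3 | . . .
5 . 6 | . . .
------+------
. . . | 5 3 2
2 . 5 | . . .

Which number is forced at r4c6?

Cell r4c6 itself could take any of {3, 4} by direct elimination.
Consider where 3 can go in row 4.
r4c2 is out (box 3 already has a 3).
r4c4 is out (column 4 already has a 3).
r4c5 is out (column 5 already has a 3).
So the only cell in row 4 that can hold 3 is r4c6.
Therefore r4c6 = 3.

3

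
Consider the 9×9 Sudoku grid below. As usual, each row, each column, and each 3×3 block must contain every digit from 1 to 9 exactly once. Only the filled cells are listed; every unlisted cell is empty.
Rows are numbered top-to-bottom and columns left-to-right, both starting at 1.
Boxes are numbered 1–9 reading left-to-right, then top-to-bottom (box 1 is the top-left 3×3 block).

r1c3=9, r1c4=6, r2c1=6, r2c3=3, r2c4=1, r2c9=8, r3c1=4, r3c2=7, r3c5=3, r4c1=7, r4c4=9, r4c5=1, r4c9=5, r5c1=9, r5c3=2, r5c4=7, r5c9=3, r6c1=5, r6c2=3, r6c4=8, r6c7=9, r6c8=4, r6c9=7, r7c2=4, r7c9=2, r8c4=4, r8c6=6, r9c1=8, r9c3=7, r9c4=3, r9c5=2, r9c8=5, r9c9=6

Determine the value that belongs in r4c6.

Cell r4c6 itself could take any of {2, 3, 4} by direct elimination.
Consider where 3 can go in column 6.
r1c6 is out (box 2 already has a 3). r2c6 is out (row 2 already has a 3). r3c6 is out (row 3 already has a 3). r5c6 is out (row 5 already has a 3). The remaining empty cells in column 6 are similarly blocked.
So the only cell in column 6 that can hold 3 is r4c6.
Therefore r4c6 = 3.

3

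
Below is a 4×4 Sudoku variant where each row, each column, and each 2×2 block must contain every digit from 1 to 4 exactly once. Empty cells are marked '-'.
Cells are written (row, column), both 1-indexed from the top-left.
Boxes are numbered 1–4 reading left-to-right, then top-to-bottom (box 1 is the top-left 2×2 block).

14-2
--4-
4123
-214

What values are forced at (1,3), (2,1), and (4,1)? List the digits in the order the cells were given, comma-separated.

For (1,3):
  Row 1 already contains {1, 2, 4}.
  Column 3 already contains {1, 2, 4}.
  Its 2×2 block (box 2) already contains {2, 4}.
  The only value from 1–4 not eliminated is 3, so (1,3) = 3.
For (2,1):
  Consider where 2 can go in box 1.
  (2,2) is out (column 2 already has a 2).
  So the only cell in box 1 that can hold 2 is (2,1).
  So (2,1) = 2.
For (4,1):
  Row 4 already contains {1, 2, 4}.
  Column 1 already contains {1, 4}.
  Its 2×2 block (box 3) already contains {1, 2, 4}.
  The only value from 1–4 not eliminated is 3, so (4,1) = 3.

3,2,3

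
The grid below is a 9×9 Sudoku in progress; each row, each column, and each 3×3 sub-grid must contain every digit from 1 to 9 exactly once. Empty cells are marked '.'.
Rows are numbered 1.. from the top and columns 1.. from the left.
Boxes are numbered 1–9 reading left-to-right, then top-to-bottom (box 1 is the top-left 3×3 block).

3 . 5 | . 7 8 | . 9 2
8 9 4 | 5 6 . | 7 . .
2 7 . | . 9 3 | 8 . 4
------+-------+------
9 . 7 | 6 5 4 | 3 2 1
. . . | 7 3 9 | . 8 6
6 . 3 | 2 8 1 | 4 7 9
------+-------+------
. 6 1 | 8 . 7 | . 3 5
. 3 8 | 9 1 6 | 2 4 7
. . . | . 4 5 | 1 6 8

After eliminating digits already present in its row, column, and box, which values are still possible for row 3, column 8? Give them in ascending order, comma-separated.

1,5

Row 3 already contains {2, 3, 4, 7, 8, 9}.
Column 8 already contains {2, 3, 4, 6, 7, 8, 9}.
Its 3×3 block (box 3) already contains {2, 4, 7, 8, 9}.
Removing those from 1–9 leaves {1, 5} as the candidates for row 3, column 8.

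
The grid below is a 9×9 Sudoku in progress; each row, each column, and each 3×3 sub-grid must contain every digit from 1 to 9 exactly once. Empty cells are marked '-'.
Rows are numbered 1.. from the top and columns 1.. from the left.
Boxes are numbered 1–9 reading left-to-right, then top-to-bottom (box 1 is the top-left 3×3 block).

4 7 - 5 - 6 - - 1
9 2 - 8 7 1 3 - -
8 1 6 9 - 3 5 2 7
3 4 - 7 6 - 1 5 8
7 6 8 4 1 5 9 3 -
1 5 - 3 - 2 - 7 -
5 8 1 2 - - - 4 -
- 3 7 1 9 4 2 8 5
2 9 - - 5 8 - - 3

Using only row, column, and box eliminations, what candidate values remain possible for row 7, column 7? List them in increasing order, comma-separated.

Row 7 already contains {1, 2, 4, 5, 8}.
Column 7 already contains {1, 2, 3, 5, 9}.
Its 3×3 block (box 9) already contains {2, 3, 4, 5, 8}.
Removing those from 1–9 leaves {6, 7} as the candidates for row 7, column 7.

6,7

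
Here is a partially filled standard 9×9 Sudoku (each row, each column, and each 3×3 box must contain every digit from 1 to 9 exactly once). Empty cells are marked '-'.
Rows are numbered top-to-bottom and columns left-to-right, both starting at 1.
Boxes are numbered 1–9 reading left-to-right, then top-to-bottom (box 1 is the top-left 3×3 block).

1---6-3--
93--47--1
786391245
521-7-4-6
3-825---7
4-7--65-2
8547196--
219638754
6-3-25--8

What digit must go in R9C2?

7

Row 9 already contains {2, 3, 5, 6, 8}.
Column 2 already contains {1, 2, 3, 5, 8}.
Its 3×3 block (box 7) already contains {1, 2, 3, 4, 5, 6, 8, 9}.
The only value from 1–9 not eliminated is 7, so R9C2 = 7.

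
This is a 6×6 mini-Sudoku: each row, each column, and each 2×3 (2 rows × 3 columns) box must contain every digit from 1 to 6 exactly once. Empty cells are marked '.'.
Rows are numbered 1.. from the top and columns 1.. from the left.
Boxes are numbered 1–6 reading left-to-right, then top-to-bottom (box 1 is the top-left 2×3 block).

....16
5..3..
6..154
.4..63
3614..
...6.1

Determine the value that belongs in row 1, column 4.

Cell row 1, column 4 itself could take any of {2, 5} by direct elimination.
Consider where 5 can go in column 4.
row 4, column 4 is out (box 4 already has a 5).
So the only cell in column 4 that can hold 5 is row 1, column 4.
Therefore row 1, column 4 = 5.

5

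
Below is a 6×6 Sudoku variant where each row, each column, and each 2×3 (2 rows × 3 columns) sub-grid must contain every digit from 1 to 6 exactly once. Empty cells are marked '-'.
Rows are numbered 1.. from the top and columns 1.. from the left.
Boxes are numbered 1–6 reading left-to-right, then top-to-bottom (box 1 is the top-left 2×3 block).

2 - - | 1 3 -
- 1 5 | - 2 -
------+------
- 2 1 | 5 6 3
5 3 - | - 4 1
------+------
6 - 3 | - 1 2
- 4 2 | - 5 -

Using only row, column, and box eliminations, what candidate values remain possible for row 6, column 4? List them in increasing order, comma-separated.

Row 6 already contains {2, 4, 5}.
Column 4 already contains {1, 5}.
Its 2×3 block (box 6) already contains {1, 2, 5}.
Removing those from 1–6 leaves {3, 6} as the candidates for row 6, column 4.

3,6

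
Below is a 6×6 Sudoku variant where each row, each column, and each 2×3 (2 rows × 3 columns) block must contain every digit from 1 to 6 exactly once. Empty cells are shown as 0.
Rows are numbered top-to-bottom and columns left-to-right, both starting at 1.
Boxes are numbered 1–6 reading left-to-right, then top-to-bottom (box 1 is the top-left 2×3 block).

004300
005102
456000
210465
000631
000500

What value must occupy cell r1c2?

2

Cell r1c2 itself could take any of {2, 6} by direct elimination.
Consider where 2 can go in box 1.
r1c1 is out (column 1 already has a 2).
r2c1 is out (row 2 already has a 2).
r2c2 is out (row 2 already has a 2).
So the only cell in box 1 that can hold 2 is r1c2.
Therefore r1c2 = 2.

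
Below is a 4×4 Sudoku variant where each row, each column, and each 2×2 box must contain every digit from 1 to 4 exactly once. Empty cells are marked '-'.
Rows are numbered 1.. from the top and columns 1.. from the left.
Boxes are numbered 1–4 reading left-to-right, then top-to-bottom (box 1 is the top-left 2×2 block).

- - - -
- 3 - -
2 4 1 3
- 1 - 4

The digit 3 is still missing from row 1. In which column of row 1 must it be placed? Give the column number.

Consider where 3 can go in row 1.
row 1, column 1 is out (box 1 already has a 3).
row 1, column 2 is out (column 2 already has a 3).
row 1, column 4 is out (column 4 already has a 3).
So the only cell in row 1 that can hold 3 is row 1, column 3.
That is column 3.

3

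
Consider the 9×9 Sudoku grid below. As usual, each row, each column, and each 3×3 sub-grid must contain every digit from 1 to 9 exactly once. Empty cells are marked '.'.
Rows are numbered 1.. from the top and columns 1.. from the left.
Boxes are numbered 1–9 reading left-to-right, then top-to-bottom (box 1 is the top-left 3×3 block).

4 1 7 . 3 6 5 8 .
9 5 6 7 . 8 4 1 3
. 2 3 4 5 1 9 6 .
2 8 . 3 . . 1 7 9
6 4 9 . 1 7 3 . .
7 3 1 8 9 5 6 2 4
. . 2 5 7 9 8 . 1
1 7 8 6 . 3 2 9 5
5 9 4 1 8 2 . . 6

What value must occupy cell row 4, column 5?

6

Cell row 4, column 5 itself could take any of {4, 6} by direct elimination.
Consider where 6 can go in row 4.
row 4, column 3 is out (column 3 already has a 6).
row 4, column 6 is out (column 6 already has a 6).
So the only cell in row 4 that can hold 6 is row 4, column 5.
Therefore row 4, column 5 = 6.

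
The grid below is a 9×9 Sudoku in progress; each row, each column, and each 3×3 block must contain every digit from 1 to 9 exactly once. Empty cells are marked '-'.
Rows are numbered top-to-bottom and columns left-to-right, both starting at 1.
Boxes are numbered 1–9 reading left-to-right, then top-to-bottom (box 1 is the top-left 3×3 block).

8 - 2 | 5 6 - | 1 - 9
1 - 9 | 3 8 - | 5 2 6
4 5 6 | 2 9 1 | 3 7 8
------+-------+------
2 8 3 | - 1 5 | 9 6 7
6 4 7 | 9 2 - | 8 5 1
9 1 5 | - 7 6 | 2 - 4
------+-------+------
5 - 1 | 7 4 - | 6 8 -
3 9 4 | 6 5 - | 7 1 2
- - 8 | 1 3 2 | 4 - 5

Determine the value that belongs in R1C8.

4

Row 1 already contains {1, 2, 5, 6, 8, 9}.
Column 8 already contains {1, 2, 5, 6, 7, 8}.
Its 3×3 block (box 3) already contains {1, 2, 3, 5, 6, 7, 8, 9}.
The only value from 1–9 not eliminated is 4, so R1C8 = 4.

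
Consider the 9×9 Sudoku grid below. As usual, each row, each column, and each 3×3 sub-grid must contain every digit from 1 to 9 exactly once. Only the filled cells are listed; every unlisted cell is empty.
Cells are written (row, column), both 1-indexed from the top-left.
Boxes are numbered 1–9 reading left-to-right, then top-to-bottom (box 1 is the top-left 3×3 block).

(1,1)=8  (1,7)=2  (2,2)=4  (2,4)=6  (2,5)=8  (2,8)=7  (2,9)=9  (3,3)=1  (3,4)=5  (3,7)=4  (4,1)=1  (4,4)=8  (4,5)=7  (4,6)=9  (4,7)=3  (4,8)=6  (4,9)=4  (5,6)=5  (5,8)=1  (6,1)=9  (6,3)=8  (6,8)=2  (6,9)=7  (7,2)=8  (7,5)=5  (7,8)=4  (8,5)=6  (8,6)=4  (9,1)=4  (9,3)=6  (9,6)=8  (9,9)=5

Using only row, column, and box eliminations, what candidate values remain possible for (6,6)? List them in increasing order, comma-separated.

Row 6 already contains {2, 7, 8, 9}.
Column 6 already contains {4, 5, 8, 9}.
Its 3×3 block (box 5) already contains {5, 7, 8, 9}.
Removing those from 1–9 leaves {1, 3, 6} as the candidates for (6,6).

1,3,6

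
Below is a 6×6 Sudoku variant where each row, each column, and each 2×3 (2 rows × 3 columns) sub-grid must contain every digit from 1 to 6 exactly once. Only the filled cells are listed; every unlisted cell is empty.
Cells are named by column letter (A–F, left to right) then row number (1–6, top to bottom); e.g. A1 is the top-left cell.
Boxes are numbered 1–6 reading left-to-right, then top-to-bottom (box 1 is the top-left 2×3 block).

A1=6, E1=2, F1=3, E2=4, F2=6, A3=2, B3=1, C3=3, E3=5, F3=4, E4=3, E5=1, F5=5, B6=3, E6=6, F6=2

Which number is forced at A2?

3

Cell A2 itself could take any of {1, 3, 5} by direct elimination.
Consider where 3 can go in box 1.
B1 is out (row 1 already has a 3).
C1 is out (row 1 already has a 3).
B2 is out (column B already has a 3).
C2 is out (column C already has a 3).
So the only cell in box 1 that can hold 3 is A2.
Therefore A2 = 3.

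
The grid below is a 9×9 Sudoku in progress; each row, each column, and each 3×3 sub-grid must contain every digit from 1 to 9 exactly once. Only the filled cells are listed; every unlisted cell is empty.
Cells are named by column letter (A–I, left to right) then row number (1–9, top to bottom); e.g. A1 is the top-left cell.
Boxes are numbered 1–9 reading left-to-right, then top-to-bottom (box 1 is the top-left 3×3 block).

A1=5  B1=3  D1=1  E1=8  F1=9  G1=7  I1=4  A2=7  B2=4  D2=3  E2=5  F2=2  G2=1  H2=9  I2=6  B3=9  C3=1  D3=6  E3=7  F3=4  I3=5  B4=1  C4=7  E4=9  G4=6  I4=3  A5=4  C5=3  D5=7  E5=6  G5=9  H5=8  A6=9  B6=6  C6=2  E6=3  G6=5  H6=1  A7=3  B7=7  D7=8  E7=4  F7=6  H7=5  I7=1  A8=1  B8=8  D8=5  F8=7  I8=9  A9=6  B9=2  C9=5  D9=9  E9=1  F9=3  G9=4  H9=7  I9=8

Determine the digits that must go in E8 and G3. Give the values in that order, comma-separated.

2,8

For E8:
  Row 8 already contains {1, 5, 7, 8, 9}.
  Column E already contains {1, 3, 4, 5, 6, 7, 8, 9}.
  Its 3×3 block (box 8) already contains {1, 3, 4, 5, 6, 7, 8, 9}.
  The only value from 1–9 not eliminated is 2, so E8 = 2.
For G3:
  Consider where 8 can go in column G.
  G7 is out (row 7 already has a 8).
  G8 is out (row 8 already has a 8).
  So the only cell in column G that can hold 8 is G3.
  So G3 = 8.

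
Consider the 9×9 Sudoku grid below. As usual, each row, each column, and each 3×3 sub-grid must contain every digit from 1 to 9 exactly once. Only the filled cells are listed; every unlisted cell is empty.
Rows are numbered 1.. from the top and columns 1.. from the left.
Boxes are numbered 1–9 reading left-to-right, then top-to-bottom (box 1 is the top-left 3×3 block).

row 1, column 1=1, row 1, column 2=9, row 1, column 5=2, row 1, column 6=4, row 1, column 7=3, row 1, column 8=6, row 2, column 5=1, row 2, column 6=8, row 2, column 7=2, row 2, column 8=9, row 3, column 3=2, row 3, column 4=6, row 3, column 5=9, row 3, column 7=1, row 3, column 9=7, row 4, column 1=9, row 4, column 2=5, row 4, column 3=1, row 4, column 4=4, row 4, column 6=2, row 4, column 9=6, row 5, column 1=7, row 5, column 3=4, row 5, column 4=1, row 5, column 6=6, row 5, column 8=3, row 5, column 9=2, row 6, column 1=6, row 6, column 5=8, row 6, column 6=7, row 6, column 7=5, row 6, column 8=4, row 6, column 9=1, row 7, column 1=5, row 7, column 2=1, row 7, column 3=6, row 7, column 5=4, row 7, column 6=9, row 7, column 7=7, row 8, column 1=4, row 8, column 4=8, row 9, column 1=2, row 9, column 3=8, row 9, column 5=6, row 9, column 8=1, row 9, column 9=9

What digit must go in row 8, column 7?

6

Row 8 already contains {4, 8}.
Column 7 already contains {1, 2, 3, 5, 7}.
Its 3×3 block (box 9) already contains {1, 7, 9}.
The only value from 1–9 not eliminated is 6, so row 8, column 7 = 6.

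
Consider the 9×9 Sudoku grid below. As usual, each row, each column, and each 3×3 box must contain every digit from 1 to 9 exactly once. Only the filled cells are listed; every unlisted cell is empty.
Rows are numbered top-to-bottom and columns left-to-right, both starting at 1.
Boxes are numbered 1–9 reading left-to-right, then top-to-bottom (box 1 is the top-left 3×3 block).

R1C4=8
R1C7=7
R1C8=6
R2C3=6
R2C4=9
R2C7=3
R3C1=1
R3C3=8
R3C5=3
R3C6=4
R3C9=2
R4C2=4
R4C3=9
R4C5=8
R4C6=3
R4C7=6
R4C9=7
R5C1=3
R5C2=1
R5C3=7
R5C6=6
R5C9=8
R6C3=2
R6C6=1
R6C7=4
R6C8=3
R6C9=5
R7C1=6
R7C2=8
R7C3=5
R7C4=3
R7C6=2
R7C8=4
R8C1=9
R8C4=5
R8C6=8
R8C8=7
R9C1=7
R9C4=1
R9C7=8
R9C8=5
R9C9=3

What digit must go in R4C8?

Cell R4C8 itself could take any of {1, 2} by direct elimination.
Consider where 1 can go in box 6.
R5C7 is out (row 5 already has a 1).
R5C8 is out (row 5 already has a 1).
So the only cell in box 6 that can hold 1 is R4C8.
Therefore R4C8 = 1.

1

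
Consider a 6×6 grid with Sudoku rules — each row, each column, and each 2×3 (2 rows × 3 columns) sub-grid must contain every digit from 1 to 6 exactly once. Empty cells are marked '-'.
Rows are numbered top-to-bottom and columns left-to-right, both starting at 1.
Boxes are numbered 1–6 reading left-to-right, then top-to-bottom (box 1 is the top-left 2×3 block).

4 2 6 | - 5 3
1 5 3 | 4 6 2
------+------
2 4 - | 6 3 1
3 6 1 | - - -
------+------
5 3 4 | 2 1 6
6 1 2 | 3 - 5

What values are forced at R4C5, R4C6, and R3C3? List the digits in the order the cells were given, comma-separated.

For R4C5:
  Consider where 2 can go in row 4.
  R4C4 is out (column 4 already has a 2).
  R4C6 is out (column 6 already has a 2).
  So the only cell in row 4 that can hold 2 is R4C5.
  So R4C5 = 2.
For R4C6:
  Row 4 already contains {1, 3, 6}.
  Column 6 already contains {1, 2, 3, 5, 6}.
  Its 2×3 block (box 4) already contains {1, 3, 6}.
  The only value from 1–6 not eliminated is 4, so R4C6 = 4.
For R3C3:
  Row 3 already contains {1, 2, 3, 4, 6}.
  Column 3 already contains {1, 2, 3, 4, 6}.
  Its 2×3 block (box 3) already contains {1, 2, 3, 4, 6}.
  The only value from 1–6 not eliminated is 5, so R3C3 = 5.

2,4,5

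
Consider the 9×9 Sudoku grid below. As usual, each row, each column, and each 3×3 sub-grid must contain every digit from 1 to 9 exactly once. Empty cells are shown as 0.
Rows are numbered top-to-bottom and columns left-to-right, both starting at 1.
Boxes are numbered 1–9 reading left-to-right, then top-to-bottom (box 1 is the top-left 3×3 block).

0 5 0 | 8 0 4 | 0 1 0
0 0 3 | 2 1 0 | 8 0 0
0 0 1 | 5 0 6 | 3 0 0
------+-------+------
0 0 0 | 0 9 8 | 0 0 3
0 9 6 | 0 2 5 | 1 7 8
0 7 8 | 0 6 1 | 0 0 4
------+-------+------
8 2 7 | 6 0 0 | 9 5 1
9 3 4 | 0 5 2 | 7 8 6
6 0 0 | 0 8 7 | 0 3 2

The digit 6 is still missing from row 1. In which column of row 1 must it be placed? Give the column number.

7

Consider where 6 can go in row 1.
R1C1 is out (column 1 already has a 6).
R1C3 is out (column 3 already has a 6).
R1C5 is out (column 5 already has a 6).
R1C9 is out (column 9 already has a 6).
So the only cell in row 1 that can hold 6 is R1C7.
That is column 7.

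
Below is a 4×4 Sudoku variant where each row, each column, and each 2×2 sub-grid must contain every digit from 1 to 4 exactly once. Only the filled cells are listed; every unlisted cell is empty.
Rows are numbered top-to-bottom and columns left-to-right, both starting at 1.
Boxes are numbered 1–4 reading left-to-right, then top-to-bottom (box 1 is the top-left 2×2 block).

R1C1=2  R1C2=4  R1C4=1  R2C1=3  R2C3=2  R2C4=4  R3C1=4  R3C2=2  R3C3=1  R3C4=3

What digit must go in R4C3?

4

Row 4 already contains {}.
Column 3 already contains {1, 2}.
Its 2×2 block (box 4) already contains {1, 3}.
The only value from 1–4 not eliminated is 4, so R4C3 = 4.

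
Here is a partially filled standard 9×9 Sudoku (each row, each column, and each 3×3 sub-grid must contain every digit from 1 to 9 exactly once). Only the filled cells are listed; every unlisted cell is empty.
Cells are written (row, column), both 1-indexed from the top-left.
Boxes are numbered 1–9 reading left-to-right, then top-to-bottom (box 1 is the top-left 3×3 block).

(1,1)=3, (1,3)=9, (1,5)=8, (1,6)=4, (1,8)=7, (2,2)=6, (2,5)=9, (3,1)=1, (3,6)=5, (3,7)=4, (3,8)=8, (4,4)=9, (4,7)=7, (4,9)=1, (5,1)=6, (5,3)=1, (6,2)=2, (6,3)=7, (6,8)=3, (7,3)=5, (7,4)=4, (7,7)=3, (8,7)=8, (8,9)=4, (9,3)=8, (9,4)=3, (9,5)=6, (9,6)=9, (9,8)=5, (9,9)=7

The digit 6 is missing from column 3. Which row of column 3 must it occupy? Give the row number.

8

Consider where 6 can go in column 3.
(2,3) is out (row 2 already has a 6).
(3,3) is out (box 1 already has a 6).
(4,3) is out (box 4 already has a 6).
So the only cell in column 3 that can hold 6 is (8,3).
That is row 8.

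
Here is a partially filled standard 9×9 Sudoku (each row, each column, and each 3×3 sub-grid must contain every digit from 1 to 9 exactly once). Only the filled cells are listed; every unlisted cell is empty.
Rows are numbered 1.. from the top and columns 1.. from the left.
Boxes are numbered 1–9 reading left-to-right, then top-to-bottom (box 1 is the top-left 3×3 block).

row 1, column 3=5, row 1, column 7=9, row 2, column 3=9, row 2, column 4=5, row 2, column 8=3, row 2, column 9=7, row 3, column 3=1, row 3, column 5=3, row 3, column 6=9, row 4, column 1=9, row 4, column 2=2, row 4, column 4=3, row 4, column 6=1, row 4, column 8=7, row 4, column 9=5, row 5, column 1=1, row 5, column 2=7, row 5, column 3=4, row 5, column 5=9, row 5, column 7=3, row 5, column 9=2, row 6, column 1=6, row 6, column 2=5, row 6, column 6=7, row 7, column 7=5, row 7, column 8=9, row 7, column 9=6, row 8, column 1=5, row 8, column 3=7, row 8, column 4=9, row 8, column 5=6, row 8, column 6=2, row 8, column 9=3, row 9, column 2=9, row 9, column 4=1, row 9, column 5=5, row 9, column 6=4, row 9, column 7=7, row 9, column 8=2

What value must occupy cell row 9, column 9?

8

Row 9 already contains {1, 2, 4, 5, 7, 9}.
Column 9 already contains {2, 3, 5, 6, 7}.
Its 3×3 block (box 9) already contains {2, 3, 5, 6, 7, 9}.
The only value from 1–9 not eliminated is 8, so row 9, column 9 = 8.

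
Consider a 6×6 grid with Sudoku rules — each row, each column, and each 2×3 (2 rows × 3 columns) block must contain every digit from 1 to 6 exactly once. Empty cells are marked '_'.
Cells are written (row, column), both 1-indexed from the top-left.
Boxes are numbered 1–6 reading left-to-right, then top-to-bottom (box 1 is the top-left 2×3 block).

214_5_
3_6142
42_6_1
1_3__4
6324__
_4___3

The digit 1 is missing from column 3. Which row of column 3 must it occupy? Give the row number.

6

Consider where 1 can go in column 3.
(3,3) is out (row 3 already has a 1).
So the only cell in column 3 that can hold 1 is (6,3).
That is row 6.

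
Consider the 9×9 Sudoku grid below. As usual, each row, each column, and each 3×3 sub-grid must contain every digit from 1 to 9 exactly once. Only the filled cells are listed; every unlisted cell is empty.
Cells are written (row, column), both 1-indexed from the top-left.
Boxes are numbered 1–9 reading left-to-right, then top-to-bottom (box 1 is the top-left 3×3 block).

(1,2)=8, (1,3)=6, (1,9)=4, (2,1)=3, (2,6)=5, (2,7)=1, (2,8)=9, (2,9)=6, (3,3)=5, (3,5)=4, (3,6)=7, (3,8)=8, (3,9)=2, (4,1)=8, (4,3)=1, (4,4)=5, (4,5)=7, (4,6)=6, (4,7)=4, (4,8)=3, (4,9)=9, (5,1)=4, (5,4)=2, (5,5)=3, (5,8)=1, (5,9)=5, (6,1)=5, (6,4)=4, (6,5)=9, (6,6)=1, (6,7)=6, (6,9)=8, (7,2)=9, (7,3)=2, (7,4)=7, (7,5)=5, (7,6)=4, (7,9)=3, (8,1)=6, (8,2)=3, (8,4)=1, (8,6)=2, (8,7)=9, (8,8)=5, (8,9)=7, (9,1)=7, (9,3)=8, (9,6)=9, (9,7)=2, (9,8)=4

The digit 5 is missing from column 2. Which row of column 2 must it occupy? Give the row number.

9

Consider where 5 can go in column 2.
(2,2) is out (row 2 already has a 5).
(3,2) is out (row 3 already has a 5).
(4,2) is out (row 4 already has a 5).
(5,2) is out (row 5 already has a 5).
(6,2) is out (row 6 already has a 5).
So the only cell in column 2 that can hold 5 is (9,2).
That is row 9.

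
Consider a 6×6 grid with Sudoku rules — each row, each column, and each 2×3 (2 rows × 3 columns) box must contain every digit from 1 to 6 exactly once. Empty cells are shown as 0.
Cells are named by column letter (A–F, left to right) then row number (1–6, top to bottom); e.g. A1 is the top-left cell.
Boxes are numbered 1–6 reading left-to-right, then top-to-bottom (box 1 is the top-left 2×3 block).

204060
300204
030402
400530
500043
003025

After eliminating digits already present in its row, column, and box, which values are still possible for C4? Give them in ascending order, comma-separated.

1,2,6

Row 4 already contains {3, 4, 5}.
Column C already contains {3, 4}.
Its 2×3 block (box 3) already contains {3, 4}.
Removing those from 1–6 leaves {1, 2, 6} as the candidates for C4.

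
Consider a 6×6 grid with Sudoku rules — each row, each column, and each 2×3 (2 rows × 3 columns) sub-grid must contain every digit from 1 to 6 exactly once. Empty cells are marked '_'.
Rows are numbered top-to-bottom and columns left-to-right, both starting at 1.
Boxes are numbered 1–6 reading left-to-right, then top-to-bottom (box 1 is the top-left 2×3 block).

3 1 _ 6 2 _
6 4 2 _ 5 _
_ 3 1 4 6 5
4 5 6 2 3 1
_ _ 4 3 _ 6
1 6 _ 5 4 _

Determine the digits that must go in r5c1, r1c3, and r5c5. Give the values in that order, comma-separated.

For r5c1:
  Consider where 5 can go in box 5.
  r5c2 is out (column 2 already has a 5).
  r6c3 is out (row 6 already has a 5).
  So the only cell in box 5 that can hold 5 is r5c1.
  So r5c1 = 5.
For r1c3:
  Row 1 already contains {1, 2, 3, 6}.
  Column 3 already contains {1, 2, 4, 6}.
  Its 2×3 block (box 1) already contains {1, 2, 3, 4, 6}.
  The only value from 1–6 not eliminated is 5, so r1c3 = 5.
For r5c5:
  Row 5 already contains {3, 4, 6}.
  Column 5 already contains {2, 3, 4, 5, 6}.
  Its 2×3 block (box 6) already contains {3, 4, 5, 6}.
  The only value from 1–6 not eliminated is 1, so r5c5 = 1.

5,5,1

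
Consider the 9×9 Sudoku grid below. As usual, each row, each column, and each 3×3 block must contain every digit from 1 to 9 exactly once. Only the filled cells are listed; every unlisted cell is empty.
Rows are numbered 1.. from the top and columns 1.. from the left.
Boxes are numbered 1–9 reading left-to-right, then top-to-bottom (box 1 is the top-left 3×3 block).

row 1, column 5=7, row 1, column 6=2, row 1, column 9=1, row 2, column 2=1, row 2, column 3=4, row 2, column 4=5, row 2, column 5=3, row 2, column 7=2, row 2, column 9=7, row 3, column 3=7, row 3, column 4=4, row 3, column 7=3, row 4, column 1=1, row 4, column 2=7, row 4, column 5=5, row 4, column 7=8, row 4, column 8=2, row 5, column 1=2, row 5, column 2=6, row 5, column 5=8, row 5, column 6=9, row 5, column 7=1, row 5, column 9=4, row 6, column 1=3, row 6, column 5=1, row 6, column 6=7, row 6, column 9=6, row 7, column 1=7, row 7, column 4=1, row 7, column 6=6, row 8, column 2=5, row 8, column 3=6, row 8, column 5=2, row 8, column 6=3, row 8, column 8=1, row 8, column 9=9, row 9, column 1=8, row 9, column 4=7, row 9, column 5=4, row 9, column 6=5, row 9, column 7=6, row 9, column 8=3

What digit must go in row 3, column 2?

Cell row 3, column 2 itself could take any of {2, 8, 9} by direct elimination.
Consider where 2 can go in row 3.
row 3, column 1 is out (column 1 already has a 2).
row 3, column 5 is out (column 5 already has a 2).
row 3, column 6 is out (column 6 already has a 2).
row 3, column 8 is out (column 8 already has a 2).
row 3, column 9 is out (box 3 already has a 2).
So the only cell in row 3 that can hold 2 is row 3, column 2.
Therefore row 3, column 2 = 2.

2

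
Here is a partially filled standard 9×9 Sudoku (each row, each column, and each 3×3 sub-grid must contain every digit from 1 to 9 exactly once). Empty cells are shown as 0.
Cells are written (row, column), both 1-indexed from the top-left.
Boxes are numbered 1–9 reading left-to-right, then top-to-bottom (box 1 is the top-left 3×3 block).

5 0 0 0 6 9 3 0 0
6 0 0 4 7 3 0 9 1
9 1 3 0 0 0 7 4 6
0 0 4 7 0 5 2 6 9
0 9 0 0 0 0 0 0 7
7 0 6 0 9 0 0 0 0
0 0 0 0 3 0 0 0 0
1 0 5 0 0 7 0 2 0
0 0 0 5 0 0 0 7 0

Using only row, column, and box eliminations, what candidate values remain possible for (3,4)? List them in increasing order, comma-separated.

2,8

Row 3 already contains {1, 3, 4, 6, 7, 9}.
Column 4 already contains {4, 5, 7}.
Its 3×3 block (box 2) already contains {3, 4, 6, 7, 9}.
Removing those from 1–9 leaves {2, 8} as the candidates for (3,4).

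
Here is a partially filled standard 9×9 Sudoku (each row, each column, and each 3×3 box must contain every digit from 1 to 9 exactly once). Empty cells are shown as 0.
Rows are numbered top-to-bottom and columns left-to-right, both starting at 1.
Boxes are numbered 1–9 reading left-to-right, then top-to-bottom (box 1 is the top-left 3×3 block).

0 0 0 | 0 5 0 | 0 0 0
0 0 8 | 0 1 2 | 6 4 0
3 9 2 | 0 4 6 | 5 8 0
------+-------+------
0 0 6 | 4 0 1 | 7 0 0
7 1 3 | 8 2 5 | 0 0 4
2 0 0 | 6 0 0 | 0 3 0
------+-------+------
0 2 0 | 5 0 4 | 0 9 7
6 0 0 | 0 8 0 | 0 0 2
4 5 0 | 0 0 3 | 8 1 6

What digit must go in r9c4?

2

Cell r9c4 itself could take any of {2, 7, 9} by direct elimination.
Consider where 2 can go in box 8.
r7c5 is out (row 7 already has a 2).
r8c4 is out (row 8 already has a 2).
r8c6 is out (row 8 already has a 2).
r9c5 is out (column 5 already has a 2).
So the only cell in box 8 that can hold 2 is r9c4.
Therefore r9c4 = 2.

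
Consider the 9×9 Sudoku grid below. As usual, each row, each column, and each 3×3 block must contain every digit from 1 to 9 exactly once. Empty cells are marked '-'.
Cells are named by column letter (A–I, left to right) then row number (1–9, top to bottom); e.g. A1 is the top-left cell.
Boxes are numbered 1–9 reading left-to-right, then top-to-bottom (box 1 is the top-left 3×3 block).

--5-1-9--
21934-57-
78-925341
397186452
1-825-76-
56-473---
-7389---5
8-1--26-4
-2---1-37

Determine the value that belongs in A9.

9

Cell A9 itself could take any of {4, 6, 9} by direct elimination.
Consider where 9 can go in box 7.
A7 is out (row 7 already has a 9).
B8 is out (column B already has a 9).
C9 is out (column C already has a 9).
So the only cell in box 7 that can hold 9 is A9.
Therefore A9 = 9.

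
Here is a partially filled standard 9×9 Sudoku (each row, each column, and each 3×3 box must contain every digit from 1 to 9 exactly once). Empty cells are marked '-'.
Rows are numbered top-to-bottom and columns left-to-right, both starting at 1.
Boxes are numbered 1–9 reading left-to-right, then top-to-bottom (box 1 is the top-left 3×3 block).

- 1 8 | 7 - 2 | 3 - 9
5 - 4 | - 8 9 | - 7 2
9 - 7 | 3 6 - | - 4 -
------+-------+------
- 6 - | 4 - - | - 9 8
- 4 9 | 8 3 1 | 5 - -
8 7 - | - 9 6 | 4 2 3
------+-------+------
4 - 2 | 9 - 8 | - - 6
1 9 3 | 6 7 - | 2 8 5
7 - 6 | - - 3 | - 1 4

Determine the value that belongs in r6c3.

Cell r6c3 itself could take any of {1, 5} by direct elimination.
Consider where 1 can go in row 6.
r6c4 is out (box 5 already has a 1).
So the only cell in row 6 that can hold 1 is r6c3.
Therefore r6c3 = 1.

1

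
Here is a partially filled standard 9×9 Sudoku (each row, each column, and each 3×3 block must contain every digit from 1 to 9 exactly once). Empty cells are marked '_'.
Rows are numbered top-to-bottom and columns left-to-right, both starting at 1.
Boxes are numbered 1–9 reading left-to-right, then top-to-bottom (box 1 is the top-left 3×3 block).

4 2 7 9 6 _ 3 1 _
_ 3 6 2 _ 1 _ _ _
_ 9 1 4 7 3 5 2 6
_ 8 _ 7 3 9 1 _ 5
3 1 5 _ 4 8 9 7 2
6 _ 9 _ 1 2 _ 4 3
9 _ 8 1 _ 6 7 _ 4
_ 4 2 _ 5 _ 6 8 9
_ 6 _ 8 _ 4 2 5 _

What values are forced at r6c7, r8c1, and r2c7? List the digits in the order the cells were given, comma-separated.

For r6c7:
  Row 6 already contains {1, 2, 3, 4, 6, 9}.
  Column 7 already contains {1, 2, 3, 5, 6, 7, 9}.
  Its 3×3 block (box 6) already contains {1, 2, 3, 4, 5, 7, 9}.
  The only value from 1–9 not eliminated is 8, so r6c7 = 8.
For r8c1:
  Consider where 1 can go in row 8.
  r8c4 is out (column 4 already has a 1).
  r8c6 is out (column 6 already has a 1).
  So the only cell in row 8 that can hold 1 is r8c1.
  So r8c1 = 1.
For r2c7:
  Consider where 4 can go in row 2.
  r2c1 is out (column 1 already has a 4).
  r2c5 is out (column 5 already has a 4).
  r2c8 is out (column 8 already has a 4).
  r2c9 is out (column 9 already has a 4).
  So the only cell in row 2 that can hold 4 is r2c7.
  So r2c7 = 4.

8,1,4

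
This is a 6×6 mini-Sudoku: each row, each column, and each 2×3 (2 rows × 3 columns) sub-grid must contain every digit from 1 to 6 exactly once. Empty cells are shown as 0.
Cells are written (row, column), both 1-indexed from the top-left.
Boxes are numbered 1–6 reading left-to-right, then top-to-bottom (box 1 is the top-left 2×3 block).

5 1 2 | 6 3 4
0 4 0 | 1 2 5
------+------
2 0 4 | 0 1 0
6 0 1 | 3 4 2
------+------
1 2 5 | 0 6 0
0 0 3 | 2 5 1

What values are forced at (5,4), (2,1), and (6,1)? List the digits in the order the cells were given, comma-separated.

For (5,4):
  Row 5 already contains {1, 2, 5, 6}.
  Column 4 already contains {1, 2, 3, 6}.
  Its 2×3 block (box 6) already contains {1, 2, 5, 6}.
  The only value from 1–6 not eliminated is 4, so (5,4) = 4.
For (2,1):
  Row 2 already contains {1, 2, 4, 5}.
  Column 1 already contains {1, 2, 5, 6}.
  Its 2×3 block (box 1) already contains {1, 2, 4, 5}.
  The only value from 1–6 not eliminated is 3, so (2,1) = 3.
For (6,1):
  Row 6 already contains {1, 2, 3, 5}.
  Column 1 already contains {1, 2, 5, 6}.
  Its 2×3 block (box 5) already contains {1, 2, 3, 5}.
  The only value from 1–6 not eliminated is 4, so (6,1) = 4.

4,3,4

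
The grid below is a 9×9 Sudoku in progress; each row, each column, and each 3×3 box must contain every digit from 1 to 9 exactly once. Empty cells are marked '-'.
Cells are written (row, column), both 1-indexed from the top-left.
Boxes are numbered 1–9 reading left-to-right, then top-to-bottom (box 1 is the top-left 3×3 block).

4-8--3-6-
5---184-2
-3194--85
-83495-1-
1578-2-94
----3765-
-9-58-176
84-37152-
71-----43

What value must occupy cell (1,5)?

Cell (1,5) itself could take any of {2, 5} by direct elimination.
Consider where 5 can go in column 5.
(5,5) is out (row 5 already has a 5).
(9,5) is out (box 8 already has a 5).
So the only cell in column 5 that can hold 5 is (1,5).
Therefore (1,5) = 5.

5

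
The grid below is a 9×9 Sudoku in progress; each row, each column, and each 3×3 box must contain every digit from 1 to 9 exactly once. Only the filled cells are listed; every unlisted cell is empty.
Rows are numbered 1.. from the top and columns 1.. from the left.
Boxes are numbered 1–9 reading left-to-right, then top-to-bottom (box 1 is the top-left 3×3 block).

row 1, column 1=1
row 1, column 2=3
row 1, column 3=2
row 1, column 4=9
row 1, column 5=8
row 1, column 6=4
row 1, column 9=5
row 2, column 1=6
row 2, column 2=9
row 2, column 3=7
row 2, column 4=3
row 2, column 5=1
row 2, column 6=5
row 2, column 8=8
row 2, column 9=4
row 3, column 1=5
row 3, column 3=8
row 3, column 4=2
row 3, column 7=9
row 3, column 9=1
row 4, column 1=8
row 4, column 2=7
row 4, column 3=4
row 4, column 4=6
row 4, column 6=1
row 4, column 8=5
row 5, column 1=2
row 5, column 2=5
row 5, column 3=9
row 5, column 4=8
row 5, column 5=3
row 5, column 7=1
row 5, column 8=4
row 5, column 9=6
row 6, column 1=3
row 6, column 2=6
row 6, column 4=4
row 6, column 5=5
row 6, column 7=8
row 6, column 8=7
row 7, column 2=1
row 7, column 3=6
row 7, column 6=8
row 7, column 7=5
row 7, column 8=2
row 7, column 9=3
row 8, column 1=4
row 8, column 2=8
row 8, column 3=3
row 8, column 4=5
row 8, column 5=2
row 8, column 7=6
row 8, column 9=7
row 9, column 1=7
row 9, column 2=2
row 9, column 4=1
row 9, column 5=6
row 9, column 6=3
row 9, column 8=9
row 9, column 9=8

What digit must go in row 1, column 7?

7

Row 1 already contains {1, 2, 3, 4, 5, 8, 9}.
Column 7 already contains {1, 5, 6, 8, 9}.
Its 3×3 block (box 3) already contains {1, 4, 5, 8, 9}.
The only value from 1–9 not eliminated is 7, so row 1, column 7 = 7.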